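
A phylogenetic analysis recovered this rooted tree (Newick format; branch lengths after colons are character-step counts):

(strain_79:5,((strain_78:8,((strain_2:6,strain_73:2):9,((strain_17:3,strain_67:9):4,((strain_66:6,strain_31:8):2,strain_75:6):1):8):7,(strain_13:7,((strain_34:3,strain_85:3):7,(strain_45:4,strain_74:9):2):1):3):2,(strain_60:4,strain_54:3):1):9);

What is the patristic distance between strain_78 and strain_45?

The path runs strain_78 → … → MRCA → … → strain_45; the MRCA is the node subtending (strain_78,((strain_2,strain_73),((strain_17,strain_67),((strain_66,strain_31),strain_75))),(strain_13,((strain_34,strain_85),(strain_45,strain_74)))).
Branch lengths along that path: 8 + 3 + 1 + 2 + 4 = 18.

18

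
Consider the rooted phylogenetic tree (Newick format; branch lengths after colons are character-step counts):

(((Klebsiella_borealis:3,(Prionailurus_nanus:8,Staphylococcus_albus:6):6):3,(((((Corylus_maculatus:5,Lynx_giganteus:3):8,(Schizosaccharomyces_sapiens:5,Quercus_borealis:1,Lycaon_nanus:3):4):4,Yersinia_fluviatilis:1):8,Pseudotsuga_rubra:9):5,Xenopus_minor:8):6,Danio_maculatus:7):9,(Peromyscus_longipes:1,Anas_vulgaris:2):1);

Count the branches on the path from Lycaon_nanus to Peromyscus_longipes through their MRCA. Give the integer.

The MRCA of Lycaon_nanus and Peromyscus_longipes is the root of the tree.
From Lycaon_nanus up to that node: 7 branches. From Peromyscus_longipes up to the same node: 2 branches. Total: 7 + 2 = 9.

9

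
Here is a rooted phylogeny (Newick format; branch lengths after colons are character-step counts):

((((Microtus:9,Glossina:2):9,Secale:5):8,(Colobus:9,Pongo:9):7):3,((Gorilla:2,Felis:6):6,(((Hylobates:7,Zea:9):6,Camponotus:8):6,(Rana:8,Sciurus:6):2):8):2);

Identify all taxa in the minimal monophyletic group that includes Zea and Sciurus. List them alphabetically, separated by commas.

Tracing Zea: it sits inside (Hylobates,Zea).
Tracing Sciurus: it sits inside (Rana,Sciurus).
The smallest clade enclosing both is (((Hylobates,Zea),Camponotus),(Rana,Sciurus)); the answer is its 5 terminal taxa in alphabetical order.

Camponotus, Hylobates, Rana, Sciurus, Zea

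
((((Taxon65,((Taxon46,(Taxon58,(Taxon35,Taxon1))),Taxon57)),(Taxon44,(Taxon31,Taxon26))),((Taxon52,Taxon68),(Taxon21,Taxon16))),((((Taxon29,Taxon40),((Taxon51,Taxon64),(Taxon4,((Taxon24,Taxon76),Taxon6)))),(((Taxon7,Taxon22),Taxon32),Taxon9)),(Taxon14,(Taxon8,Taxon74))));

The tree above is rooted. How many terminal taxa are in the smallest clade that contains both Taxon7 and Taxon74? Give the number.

The MRCA of Taxon7 and Taxon74 is the node subtending ((((Taxon29,Taxon40),((Taxon51,Taxon64),(Taxon4,((Taxon24,Taxon76),Taxon6)))),(((Taxon7,Taxon22),Taxon32),Taxon9)),(Taxon14,(Taxon8,Taxon74))).
That clade contains 15 terminal taxa: Taxon14, Taxon22, Taxon24, Taxon29, Taxon32, Taxon4, Taxon40, Taxon51, Taxon6, Taxon64, Taxon7, Taxon74, Taxon76, Taxon8, Taxon9.

15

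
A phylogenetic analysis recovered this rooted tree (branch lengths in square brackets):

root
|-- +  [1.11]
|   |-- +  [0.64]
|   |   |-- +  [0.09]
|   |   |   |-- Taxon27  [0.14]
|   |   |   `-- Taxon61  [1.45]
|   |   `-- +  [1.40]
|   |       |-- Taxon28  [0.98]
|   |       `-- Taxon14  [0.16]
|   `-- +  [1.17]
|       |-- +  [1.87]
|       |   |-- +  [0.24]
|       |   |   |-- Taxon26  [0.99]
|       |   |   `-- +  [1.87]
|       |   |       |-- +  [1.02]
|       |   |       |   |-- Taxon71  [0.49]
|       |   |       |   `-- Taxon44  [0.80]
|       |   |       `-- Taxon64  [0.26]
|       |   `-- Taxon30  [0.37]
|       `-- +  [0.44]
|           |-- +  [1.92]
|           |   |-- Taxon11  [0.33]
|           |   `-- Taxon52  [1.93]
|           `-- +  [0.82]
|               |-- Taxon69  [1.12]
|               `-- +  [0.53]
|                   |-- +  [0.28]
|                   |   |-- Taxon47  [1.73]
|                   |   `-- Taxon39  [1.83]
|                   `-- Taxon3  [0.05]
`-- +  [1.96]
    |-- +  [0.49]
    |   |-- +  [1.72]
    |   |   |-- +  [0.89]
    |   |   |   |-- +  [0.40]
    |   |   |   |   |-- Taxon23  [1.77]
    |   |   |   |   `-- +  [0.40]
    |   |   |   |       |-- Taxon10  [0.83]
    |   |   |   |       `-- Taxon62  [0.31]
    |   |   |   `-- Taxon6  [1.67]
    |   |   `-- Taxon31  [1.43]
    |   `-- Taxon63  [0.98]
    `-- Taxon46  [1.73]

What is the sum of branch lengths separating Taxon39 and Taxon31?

11.78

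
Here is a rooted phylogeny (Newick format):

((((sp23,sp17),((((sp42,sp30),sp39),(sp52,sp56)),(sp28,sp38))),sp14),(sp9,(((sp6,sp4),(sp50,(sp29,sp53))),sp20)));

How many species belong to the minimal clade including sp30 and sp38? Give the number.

7

The MRCA of sp30 and sp38 is the node subtending ((((sp42,sp30),sp39),(sp52,sp56)),(sp28,sp38)).
That clade contains 7 terminal taxa: sp28, sp30, sp38, sp39, sp42, sp52, sp56.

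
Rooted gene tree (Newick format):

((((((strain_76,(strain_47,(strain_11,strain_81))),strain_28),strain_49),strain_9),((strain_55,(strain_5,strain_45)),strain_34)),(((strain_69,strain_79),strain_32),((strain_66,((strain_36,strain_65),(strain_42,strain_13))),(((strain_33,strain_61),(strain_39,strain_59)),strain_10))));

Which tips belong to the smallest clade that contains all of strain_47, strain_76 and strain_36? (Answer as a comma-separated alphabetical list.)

Tracing strain_47: it sits inside (strain_47,(strain_11,strain_81)).
Tracing strain_76: it sits inside (strain_76,(strain_47,(strain_11,strain_81))).
Tracing strain_36: it sits inside (strain_36,strain_65).
The smallest clade enclosing all 3 is the whole tree (their MRCA is the root), so the answer is all 24 tips in alphabetical order.

strain_10, strain_11, strain_13, strain_28, strain_32, strain_33, strain_34, strain_36, strain_39, strain_42, strain_45, strain_47, strain_49, strain_5, strain_55, strain_59, strain_61, strain_65, strain_66, strain_69, strain_76, strain_79, strain_81, strain_9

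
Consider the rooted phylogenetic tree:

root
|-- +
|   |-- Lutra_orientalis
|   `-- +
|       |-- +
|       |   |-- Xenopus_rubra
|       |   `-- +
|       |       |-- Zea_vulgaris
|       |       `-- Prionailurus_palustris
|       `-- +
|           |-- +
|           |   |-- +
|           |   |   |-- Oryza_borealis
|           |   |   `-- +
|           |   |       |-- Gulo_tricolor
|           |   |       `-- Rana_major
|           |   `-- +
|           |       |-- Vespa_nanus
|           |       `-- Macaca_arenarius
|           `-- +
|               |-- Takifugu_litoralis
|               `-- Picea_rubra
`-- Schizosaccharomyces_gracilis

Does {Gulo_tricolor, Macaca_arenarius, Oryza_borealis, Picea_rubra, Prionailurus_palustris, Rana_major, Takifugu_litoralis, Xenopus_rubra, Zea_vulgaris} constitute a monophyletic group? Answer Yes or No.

No

The MRCA of the listed taxa subtends ((Xenopus_rubra,(Zea_vulgaris,Prionailurus_palustris)),(((Oryza_borealis,(Gulo_tricolor,Rana_major)),(Vespa_nanus,Macaca_arenarius)),(Takifugu_litoralis,Picea_rubra))).
That clade also contains Vespa_nanus, which is not in the proposed group, so the group is not monophyletic.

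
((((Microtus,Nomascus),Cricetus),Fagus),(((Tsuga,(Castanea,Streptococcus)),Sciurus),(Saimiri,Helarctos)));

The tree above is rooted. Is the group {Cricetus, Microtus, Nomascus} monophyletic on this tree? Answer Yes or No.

The most recent common ancestor of these taxa subtends ((Microtus,Nomascus),Cricetus).
That clade has exactly 3 tips — every listed taxon and nothing else — so the group is monophyletic.

Yes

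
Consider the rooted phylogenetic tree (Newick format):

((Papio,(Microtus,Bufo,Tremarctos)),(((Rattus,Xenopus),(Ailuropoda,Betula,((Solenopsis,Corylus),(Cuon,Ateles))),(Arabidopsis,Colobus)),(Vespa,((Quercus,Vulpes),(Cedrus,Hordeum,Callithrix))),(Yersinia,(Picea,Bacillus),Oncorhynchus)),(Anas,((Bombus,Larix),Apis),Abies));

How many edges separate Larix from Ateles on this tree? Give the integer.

The MRCA of Larix and Ateles is the root of the tree.
From Larix up to that node: 4 branches. From Ateles up to the same node: 6 branches. Total: 4 + 6 = 10.

10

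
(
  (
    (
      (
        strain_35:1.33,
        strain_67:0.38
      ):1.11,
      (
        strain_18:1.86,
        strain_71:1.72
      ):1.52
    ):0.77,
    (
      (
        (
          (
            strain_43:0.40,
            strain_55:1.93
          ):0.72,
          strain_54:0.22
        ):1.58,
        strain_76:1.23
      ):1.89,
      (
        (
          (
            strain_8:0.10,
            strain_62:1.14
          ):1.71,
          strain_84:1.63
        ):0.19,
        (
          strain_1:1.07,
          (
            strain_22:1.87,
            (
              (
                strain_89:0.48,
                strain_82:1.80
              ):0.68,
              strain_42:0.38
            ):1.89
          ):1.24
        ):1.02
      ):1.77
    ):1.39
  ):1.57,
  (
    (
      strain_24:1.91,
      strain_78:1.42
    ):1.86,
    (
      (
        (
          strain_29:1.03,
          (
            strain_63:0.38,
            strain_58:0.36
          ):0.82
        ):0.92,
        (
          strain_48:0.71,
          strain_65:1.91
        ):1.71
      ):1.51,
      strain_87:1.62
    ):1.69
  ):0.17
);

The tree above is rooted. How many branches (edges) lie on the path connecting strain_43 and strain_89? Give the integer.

The MRCA of strain_43 and strain_89 is the node subtending ((((strain_43,strain_55),strain_54),strain_76),(((strain_8,strain_62),strain_84),(strain_1,(strain_22,((strain_89,strain_82),strain_42))))).
From strain_43 up to that node: 4 branches. From strain_89 up to the same node: 6 branches. Total: 4 + 6 = 10.

10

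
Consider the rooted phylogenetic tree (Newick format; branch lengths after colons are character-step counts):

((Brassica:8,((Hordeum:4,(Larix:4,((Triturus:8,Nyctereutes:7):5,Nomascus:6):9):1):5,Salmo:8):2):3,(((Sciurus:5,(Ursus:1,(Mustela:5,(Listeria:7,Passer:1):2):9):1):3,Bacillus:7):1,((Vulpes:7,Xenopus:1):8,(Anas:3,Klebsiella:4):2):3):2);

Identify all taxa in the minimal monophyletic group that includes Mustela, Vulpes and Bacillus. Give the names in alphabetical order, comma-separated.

Tracing Mustela: it sits inside (Mustela,(Listeria,Passer)).
Tracing Vulpes: it sits inside (Vulpes,Xenopus).
Tracing Bacillus: it sits inside ((Sciurus,(Ursus,(Mustela,(Listeria,Passer)))),Bacillus).
The smallest clade enclosing all 3 is (((Sciurus,(Ursus,(Mustela,(Listeria,Passer)))),Bacillus),((Vulpes,Xenopus),(Anas,Klebsiella))); the answer is its 10 terminal taxa in alphabetical order.

Anas, Bacillus, Klebsiella, Listeria, Mustela, Passer, Sciurus, Ursus, Vulpes, Xenopus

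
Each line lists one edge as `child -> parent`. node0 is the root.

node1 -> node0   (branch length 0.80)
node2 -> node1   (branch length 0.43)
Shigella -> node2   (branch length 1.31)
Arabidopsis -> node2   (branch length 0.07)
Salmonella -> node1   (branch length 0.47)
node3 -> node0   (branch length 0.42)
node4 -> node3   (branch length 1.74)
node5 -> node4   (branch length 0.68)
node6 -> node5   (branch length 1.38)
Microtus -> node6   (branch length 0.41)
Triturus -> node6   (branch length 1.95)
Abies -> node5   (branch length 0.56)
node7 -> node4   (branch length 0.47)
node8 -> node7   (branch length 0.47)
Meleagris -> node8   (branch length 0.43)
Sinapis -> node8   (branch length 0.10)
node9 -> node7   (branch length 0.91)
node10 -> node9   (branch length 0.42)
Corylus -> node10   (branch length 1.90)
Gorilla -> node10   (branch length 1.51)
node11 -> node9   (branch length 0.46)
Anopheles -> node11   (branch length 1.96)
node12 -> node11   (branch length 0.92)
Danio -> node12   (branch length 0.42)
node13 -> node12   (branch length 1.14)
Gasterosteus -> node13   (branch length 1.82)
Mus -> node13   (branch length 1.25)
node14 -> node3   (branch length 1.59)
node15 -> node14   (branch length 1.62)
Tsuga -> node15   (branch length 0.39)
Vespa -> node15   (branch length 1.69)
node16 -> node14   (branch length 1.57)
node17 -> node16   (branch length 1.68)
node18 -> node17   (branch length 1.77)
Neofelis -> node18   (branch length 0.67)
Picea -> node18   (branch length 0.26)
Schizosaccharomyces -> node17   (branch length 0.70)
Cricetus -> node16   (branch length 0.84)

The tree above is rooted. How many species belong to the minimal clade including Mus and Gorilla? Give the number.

The MRCA of Mus and Gorilla is the node subtending ((Corylus,Gorilla),(Anopheles,(Danio,(Gasterosteus,Mus)))).
That clade contains 6 terminal taxa: Anopheles, Corylus, Danio, Gasterosteus, Gorilla, Mus.

6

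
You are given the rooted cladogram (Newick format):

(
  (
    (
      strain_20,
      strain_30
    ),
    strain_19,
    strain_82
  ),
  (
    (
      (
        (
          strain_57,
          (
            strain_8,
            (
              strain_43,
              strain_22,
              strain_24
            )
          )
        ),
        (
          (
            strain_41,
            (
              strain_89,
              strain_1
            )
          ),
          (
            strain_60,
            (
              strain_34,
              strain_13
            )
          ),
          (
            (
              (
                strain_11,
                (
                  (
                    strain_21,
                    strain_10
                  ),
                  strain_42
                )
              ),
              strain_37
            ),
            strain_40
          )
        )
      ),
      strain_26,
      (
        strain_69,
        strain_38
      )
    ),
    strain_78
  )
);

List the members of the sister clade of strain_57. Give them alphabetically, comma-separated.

strain_22, strain_24, strain_43, strain_8

strain_57 attaches to the tree at the node subtending (strain_57,(strain_8,(strain_43,strain_22,strain_24))).
The other lineage descending from that same node — the sister group — is (strain_8,(strain_43,strain_22,strain_24)); its 4 tips in alphabetical order are the answer.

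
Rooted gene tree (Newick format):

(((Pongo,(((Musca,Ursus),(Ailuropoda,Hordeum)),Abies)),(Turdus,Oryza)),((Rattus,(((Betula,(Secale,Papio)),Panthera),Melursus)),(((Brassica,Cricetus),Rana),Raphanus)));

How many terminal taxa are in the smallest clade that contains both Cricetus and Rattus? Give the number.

10

The MRCA of Cricetus and Rattus is the node subtending ((Rattus,(((Betula,(Secale,Papio)),Panthera),Melursus)),(((Brassica,Cricetus),Rana),Raphanus)).
That clade contains 10 terminal taxa: Betula, Brassica, Cricetus, Melursus, Panthera, Papio, Rana, Raphanus, Rattus, Secale.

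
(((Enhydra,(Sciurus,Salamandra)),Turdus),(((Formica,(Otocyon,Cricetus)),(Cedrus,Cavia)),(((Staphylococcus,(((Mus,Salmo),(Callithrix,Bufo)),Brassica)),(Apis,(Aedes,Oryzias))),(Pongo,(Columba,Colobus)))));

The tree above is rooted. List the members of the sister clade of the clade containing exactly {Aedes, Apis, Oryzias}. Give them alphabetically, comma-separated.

Brassica, Bufo, Callithrix, Mus, Salmo, Staphylococcus

The clade containing exactly {Aedes, Apis, Oryzias} attaches to the tree at the node subtending ((Staphylococcus,(((Mus,Salmo),(Callithrix,Bufo)),Brassica)),(Apis,(Aedes,Oryzias))).
The other lineage descending from that same node — the sister group — is (Staphylococcus,(((Mus,Salmo),(Callithrix,Bufo)),Brassica)); its 6 tips in alphabetical order are the answer.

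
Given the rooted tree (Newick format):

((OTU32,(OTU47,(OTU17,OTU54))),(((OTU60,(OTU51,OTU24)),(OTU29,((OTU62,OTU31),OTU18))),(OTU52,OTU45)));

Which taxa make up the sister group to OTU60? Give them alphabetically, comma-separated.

OTU24, OTU51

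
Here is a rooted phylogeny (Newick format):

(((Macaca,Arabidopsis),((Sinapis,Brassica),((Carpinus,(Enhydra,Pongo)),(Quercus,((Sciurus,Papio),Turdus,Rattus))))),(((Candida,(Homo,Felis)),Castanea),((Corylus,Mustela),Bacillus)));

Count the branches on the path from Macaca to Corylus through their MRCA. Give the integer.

7

The MRCA of Macaca and Corylus is the root of the tree.
From Macaca up to that node: 3 branches. From Corylus up to the same node: 4 branches. Total: 3 + 4 = 7.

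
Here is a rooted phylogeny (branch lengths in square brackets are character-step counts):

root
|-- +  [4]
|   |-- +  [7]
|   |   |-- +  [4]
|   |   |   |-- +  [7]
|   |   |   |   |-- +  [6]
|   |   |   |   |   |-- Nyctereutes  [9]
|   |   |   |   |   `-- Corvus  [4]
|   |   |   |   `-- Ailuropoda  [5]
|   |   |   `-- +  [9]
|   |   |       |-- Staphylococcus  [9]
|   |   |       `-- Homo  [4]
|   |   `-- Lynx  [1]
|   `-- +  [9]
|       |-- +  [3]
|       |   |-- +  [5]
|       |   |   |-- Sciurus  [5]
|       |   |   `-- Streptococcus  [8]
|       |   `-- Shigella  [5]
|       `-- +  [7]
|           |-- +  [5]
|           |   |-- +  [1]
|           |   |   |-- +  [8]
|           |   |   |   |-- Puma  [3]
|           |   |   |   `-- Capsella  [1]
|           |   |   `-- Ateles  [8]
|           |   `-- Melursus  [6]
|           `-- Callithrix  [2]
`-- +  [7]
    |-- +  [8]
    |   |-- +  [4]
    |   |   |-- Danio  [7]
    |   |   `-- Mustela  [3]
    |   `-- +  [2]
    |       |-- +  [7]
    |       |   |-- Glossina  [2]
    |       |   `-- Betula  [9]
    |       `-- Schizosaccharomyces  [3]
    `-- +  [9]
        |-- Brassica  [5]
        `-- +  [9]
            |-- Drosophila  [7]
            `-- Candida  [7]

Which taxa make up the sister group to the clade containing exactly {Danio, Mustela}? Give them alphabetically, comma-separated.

The clade containing exactly {Danio, Mustela} attaches to the tree at the node subtending ((Danio,Mustela),((Glossina,Betula),Schizosaccharomyces)).
The other lineage descending from that same node — the sister group — is ((Glossina,Betula),Schizosaccharomyces); its 3 tips in alphabetical order are the answer.

Betula, Glossina, Schizosaccharomyces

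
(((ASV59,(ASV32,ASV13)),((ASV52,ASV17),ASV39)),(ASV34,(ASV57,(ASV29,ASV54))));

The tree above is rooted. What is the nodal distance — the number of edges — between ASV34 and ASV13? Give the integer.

6

The MRCA of ASV34 and ASV13 is the root of the tree.
From ASV34 up to that node: 2 branches. From ASV13 up to the same node: 4 branches. Total: 2 + 4 = 6.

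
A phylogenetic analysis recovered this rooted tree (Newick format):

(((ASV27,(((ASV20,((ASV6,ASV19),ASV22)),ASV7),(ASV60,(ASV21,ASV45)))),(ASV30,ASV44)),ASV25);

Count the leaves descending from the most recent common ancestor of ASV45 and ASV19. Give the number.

8

The MRCA of ASV45 and ASV19 is the node subtending (((ASV20,((ASV6,ASV19),ASV22)),ASV7),(ASV60,(ASV21,ASV45))).
That clade contains 8 terminal taxa: ASV19, ASV20, ASV21, ASV22, ASV45, ASV6, ASV60, ASV7.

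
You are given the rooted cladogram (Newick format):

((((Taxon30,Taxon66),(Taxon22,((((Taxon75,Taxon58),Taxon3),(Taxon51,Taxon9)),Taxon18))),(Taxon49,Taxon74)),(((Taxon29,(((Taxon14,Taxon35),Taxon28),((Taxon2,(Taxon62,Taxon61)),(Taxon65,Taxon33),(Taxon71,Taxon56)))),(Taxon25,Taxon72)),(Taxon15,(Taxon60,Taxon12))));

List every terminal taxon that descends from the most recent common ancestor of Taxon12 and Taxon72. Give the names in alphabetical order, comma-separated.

Taxon12, Taxon14, Taxon15, Taxon2, Taxon25, Taxon28, Taxon29, Taxon33, Taxon35, Taxon56, Taxon60, Taxon61, Taxon62, Taxon65, Taxon71, Taxon72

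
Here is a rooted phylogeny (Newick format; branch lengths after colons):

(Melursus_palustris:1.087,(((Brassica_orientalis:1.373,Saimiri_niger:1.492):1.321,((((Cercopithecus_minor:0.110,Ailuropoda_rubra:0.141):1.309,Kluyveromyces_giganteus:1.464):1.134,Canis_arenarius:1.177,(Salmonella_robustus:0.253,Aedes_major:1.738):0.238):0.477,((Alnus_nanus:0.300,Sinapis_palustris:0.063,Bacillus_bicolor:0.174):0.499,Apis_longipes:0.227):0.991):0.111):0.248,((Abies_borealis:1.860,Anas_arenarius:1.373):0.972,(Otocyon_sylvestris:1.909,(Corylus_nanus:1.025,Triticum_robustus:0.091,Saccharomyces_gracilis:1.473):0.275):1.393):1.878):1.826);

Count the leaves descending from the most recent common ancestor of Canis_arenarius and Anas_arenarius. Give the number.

18

The MRCA of Canis_arenarius and Anas_arenarius is the node subtending (((Brassica_orientalis,Saimiri_niger),((((Cercopithecus_minor,Ailuropoda_rubra),Kluyveromyces_giganteus),Canis_arenarius,(Salmonella_robustus,Aedes_major)),((Alnus_nanus,Sinapis_palustris,Bacillus_bicolor),Apis_longipes))),((Abies_borealis,Anas_arenarius),(Otocyon_sylvestris,(Corylus_nanus,Triticum_robustus,Saccharomyces_gracilis)))).
That clade contains 18 terminal taxa: Abies_borealis, Aedes_major, Ailuropoda_rubra, Alnus_nanus, Anas_arenarius, Apis_longipes, Bacillus_bicolor, Brassica_orientalis, Canis_arenarius, Cercopithecus_minor, Corylus_nanus, Kluyveromyces_giganteus, Otocyon_sylvestris, Saccharomyces_gracilis, Saimiri_niger, Salmonella_robustus, Sinapis_palustris, Triticum_robustus.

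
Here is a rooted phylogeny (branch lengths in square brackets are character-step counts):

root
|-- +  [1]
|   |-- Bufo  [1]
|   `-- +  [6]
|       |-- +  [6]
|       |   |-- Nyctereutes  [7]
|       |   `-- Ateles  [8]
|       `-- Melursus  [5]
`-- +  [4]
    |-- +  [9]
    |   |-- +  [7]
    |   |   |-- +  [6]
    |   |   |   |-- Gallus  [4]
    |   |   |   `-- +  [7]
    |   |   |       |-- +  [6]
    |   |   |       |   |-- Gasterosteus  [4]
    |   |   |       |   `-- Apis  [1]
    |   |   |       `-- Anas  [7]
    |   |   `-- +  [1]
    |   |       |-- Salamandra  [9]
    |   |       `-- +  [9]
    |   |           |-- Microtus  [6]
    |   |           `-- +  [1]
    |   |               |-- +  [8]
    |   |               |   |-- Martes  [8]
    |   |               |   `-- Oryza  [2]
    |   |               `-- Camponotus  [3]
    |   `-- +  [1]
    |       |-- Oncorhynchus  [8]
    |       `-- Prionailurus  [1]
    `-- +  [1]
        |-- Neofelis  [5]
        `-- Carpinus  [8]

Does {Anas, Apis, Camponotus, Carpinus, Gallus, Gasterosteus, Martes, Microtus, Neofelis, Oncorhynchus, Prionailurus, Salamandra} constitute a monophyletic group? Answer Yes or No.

No

The MRCA of the listed taxa subtends ((((Gallus,((Gasterosteus,Apis),Anas)),(Salamandra,(Microtus,((Martes,Oryza),Camponotus)))),(Oncorhynchus,Prionailurus)),(Neofelis,Carpinus)).
That clade also contains Oryza, which is not in the proposed group, so the group is not monophyletic.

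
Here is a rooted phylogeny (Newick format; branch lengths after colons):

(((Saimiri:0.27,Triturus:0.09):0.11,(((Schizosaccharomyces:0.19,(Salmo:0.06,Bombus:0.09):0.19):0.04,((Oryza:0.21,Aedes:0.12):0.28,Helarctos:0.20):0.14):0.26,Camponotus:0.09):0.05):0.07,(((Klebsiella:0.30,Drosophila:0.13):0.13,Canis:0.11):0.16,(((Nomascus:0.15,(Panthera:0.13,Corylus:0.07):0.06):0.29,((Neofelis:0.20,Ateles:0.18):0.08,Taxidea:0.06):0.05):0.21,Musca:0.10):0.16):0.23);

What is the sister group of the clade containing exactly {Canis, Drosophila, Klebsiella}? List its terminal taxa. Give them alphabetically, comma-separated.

The clade containing exactly {Canis, Drosophila, Klebsiella} attaches to the tree at the node subtending (((Klebsiella,Drosophila),Canis),(((Nomascus,(Panthera,Corylus)),((Neofelis,Ateles),Taxidea)),Musca)).
The other lineage descending from that same node — the sister group — is (((Nomascus,(Panthera,Corylus)),((Neofelis,Ateles),Taxidea)),Musca); its 7 tips in alphabetical order are the answer.

Ateles, Corylus, Musca, Neofelis, Nomascus, Panthera, Taxidea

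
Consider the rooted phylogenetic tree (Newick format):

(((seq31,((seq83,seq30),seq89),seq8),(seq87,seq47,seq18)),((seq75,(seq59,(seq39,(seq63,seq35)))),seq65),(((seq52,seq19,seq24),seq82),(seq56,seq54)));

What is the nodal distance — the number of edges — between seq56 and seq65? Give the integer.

5

The MRCA of seq56 and seq65 is the root of the tree.
From seq56 up to that node: 3 branches. From seq65 up to the same node: 2 branches. Total: 3 + 2 = 5.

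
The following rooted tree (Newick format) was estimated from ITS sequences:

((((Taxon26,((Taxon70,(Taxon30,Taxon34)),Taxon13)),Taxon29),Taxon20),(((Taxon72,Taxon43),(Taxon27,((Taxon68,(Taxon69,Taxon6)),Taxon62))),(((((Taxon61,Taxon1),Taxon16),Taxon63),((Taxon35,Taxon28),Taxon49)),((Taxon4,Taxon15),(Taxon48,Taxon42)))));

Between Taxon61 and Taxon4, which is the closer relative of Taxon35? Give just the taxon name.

The MRCA of Taxon35 and Taxon61 subtends ((((Taxon61,Taxon1),Taxon16),Taxon63),((Taxon35,Taxon28),Taxon49)) (7 taxa).
The MRCA of Taxon35 and Taxon4 subtends (((((Taxon61,Taxon1),Taxon16),Taxon63),((Taxon35,Taxon28),Taxon49)),((Taxon4,Taxon15),(Taxon48,Taxon42))) (11 taxa).
The first is nested inside the second, so Taxon35 shares a more recent common ancestor with Taxon61.

Taxon61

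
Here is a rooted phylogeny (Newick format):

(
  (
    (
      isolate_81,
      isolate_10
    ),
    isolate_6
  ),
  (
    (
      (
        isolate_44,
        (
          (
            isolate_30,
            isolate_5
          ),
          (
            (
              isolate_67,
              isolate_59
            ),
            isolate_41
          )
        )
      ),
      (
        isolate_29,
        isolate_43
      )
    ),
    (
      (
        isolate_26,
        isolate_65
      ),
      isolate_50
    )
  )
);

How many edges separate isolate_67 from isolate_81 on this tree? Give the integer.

The MRCA of isolate_67 and isolate_81 is the root of the tree.
From isolate_67 up to that node: 7 branches. From isolate_81 up to the same node: 3 branches. Total: 7 + 3 = 10.

10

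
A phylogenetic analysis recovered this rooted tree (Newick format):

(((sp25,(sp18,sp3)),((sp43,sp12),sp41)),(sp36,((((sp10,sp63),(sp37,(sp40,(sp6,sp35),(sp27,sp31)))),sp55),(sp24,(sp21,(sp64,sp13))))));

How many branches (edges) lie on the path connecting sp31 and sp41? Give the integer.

The MRCA of sp31 and sp41 is the root of the tree.
From sp31 up to that node: 8 branches. From sp41 up to the same node: 3 branches. Total: 8 + 3 = 11.

11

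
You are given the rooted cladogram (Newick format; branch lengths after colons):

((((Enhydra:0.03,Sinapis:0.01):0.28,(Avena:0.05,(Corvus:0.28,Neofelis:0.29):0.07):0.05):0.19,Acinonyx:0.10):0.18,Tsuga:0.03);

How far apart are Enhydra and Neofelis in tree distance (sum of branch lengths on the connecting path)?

0.72

The path runs Enhydra → … → MRCA → … → Neofelis; the MRCA is the node subtending ((Enhydra,Sinapis),(Avena,(Corvus,Neofelis))).
Branch lengths along that path: 0.03 + 0.28 + 0.05 + 0.07 + 0.29 = 0.72.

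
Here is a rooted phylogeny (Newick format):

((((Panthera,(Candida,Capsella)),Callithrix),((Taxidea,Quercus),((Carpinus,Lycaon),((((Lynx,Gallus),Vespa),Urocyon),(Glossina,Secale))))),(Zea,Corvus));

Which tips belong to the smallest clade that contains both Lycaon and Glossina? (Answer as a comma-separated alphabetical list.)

Carpinus, Gallus, Glossina, Lycaon, Lynx, Secale, Urocyon, Vespa

Tracing Lycaon: it sits inside (Carpinus,Lycaon).
Tracing Glossina: it sits inside (Glossina,Secale).
The smallest clade enclosing both is ((Carpinus,Lycaon),((((Lynx,Gallus),Vespa),Urocyon),(Glossina,Secale))); the answer is its 8 terminal taxa in alphabetical order.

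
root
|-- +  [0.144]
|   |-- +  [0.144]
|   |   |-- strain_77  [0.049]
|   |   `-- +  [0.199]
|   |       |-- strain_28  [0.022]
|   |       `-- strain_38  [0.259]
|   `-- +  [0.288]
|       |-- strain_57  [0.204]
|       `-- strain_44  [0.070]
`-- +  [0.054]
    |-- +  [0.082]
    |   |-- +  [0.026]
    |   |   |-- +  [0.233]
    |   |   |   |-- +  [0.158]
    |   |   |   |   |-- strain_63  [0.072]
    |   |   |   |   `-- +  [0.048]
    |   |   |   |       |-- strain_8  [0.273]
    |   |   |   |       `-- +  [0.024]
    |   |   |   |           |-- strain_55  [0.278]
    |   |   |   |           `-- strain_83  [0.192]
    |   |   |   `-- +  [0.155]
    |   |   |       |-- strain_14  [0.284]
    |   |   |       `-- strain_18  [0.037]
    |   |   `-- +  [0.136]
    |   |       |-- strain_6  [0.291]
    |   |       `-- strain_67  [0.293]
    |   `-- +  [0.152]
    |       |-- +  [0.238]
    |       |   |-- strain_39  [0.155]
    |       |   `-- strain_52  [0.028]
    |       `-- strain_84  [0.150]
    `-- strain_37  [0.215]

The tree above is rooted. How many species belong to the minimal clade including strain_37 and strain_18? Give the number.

The MRCA of strain_37 and strain_18 is the node subtending (((((strain_63,(strain_8,(strain_55,strain_83))),(strain_14,strain_18)),(strain_6,strain_67)),((strain_39,strain_52),strain_84)),strain_37).
That clade contains 12 terminal taxa: strain_14, strain_18, strain_37, strain_39, strain_52, strain_55, strain_6, strain_63, strain_67, strain_8, strain_83, strain_84.

12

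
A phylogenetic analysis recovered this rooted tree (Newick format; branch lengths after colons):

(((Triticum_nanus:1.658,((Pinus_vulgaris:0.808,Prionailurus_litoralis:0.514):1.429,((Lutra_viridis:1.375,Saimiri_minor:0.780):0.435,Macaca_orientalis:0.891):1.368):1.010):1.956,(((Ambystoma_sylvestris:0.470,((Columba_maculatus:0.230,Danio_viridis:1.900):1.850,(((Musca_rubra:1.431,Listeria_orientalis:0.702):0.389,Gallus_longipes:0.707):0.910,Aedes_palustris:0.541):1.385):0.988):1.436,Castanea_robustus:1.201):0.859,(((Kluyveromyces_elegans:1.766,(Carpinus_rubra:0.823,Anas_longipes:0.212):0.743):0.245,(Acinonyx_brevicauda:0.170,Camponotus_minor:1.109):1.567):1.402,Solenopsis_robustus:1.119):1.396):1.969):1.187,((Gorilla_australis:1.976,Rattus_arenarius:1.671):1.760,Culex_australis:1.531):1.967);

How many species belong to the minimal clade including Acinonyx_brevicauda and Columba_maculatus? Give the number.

The MRCA of Acinonyx_brevicauda and Columba_maculatus is the node subtending (((Ambystoma_sylvestris,((Columba_maculatus,Danio_viridis),(((Musca_rubra,Listeria_orientalis),Gallus_longipes),Aedes_palustris))),Castanea_robustus),(((Kluyveromyces_elegans,(Carpinus_rubra,Anas_longipes)),(Acinonyx_brevicauda,Camponotus_minor)),Solenopsis_robustus)).
That clade contains 14 terminal taxa: Acinonyx_brevicauda, Aedes_palustris, Ambystoma_sylvestris, Anas_longipes, Camponotus_minor, Carpinus_rubra, Castanea_robustus, Columba_maculatus, Danio_viridis, Gallus_longipes, Kluyveromyces_elegans, Listeria_orientalis, Musca_rubra, Solenopsis_robustus.

14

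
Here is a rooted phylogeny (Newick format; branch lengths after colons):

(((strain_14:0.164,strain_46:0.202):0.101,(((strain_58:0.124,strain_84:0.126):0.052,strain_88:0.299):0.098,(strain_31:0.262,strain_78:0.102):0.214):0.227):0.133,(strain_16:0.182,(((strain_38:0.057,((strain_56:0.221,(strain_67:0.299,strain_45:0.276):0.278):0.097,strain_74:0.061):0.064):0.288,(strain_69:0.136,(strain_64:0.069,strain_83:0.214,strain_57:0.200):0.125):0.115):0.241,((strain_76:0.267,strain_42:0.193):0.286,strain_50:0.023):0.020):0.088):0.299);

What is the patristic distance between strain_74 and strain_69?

The path runs strain_74 → … → MRCA → … → strain_69; the MRCA is the node subtending ((strain_38,((strain_56,(strain_67,strain_45)),strain_74)),(strain_69,(strain_64,strain_83,strain_57))).
Branch lengths along that path: 0.061 + 0.064 + 0.288 + 0.115 + 0.136 = 0.664.

0.664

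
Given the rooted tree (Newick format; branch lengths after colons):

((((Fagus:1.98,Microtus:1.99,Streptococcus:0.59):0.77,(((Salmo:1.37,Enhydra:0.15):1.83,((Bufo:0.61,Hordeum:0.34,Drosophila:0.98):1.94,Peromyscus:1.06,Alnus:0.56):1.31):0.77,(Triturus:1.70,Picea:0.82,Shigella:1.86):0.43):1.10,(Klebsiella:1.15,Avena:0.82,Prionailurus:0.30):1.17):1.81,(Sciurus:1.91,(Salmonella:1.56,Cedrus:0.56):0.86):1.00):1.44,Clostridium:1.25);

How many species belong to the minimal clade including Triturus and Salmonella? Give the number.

The MRCA of Triturus and Salmonella is the node subtending (((Fagus,Microtus,Streptococcus),(((Salmo,Enhydra),((Bufo,Hordeum,Drosophila),Peromyscus,Alnus)),(Triturus,Picea,Shigella)),(Klebsiella,Avena,Prionailurus)),(Sciurus,(Salmonella,Cedrus))).
That clade contains 19 terminal taxa: Alnus, Avena, Bufo, Cedrus, Drosophila, Enhydra, Fagus, Hordeum, Klebsiella, Microtus, Peromyscus, Picea, Prionailurus, Salmo, Salmonella, Sciurus, Shigella, Streptococcus, Triturus.

19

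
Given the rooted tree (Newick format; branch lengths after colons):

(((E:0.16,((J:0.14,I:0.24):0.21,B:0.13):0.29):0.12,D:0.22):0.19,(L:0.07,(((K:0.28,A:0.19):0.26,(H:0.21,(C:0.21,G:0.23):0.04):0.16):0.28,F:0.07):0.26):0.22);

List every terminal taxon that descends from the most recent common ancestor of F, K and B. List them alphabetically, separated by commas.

A, B, C, D, E, F, G, H, I, J, K, L

Tracing F: it sits inside (((K,A),(H,(C,G))),F).
Tracing K: it sits inside (K,A).
Tracing B: it sits inside ((J,I),B).
The smallest clade enclosing all 3 is the whole tree (their MRCA is the root), so the answer is all 12 tips in alphabetical order.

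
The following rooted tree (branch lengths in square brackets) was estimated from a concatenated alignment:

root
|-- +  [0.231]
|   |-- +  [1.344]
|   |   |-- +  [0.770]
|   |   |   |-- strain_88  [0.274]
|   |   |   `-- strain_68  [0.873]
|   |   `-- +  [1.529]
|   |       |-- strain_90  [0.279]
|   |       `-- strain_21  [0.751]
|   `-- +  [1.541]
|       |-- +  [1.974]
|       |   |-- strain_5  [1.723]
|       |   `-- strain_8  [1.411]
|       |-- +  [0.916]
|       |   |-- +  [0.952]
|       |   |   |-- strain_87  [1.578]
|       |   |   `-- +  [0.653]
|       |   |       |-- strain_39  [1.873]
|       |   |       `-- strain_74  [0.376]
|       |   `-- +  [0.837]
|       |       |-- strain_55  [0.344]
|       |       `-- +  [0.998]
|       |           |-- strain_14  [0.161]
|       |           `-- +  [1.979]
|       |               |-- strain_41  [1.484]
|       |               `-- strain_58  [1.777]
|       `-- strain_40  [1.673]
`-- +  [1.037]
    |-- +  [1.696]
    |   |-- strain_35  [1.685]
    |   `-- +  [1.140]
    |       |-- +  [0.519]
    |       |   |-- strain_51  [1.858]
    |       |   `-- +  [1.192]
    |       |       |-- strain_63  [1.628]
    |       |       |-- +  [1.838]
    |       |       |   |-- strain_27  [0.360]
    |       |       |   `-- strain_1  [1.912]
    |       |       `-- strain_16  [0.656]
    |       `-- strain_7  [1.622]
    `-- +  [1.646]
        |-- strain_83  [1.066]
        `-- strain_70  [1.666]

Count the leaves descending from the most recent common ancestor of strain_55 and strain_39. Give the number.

The MRCA of strain_55 and strain_39 is the node subtending ((strain_87,(strain_39,strain_74)),(strain_55,(strain_14,(strain_41,strain_58)))).
That clade contains 7 terminal taxa: strain_14, strain_39, strain_41, strain_55, strain_58, strain_74, strain_87.

7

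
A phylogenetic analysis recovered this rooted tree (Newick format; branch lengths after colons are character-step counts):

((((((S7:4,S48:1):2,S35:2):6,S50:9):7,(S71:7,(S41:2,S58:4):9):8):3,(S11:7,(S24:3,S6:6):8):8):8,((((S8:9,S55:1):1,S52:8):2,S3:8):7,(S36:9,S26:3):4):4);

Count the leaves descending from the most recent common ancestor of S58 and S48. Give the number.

7

The MRCA of S58 and S48 is the node subtending ((((S7,S48),S35),S50),(S71,(S41,S58))).
That clade contains 7 terminal taxa: S35, S41, S48, S50, S58, S7, S71.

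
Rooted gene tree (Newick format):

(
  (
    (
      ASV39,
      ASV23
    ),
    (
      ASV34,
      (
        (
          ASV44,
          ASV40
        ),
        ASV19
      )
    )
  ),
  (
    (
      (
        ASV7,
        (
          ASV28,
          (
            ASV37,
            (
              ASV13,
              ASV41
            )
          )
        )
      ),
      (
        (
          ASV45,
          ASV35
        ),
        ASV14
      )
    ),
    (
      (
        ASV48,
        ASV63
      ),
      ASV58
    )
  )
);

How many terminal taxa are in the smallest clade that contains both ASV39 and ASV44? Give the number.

6

The MRCA of ASV39 and ASV44 is the node subtending ((ASV39,ASV23),(ASV34,((ASV44,ASV40),ASV19))).
That clade contains 6 terminal taxa: ASV19, ASV23, ASV34, ASV39, ASV40, ASV44.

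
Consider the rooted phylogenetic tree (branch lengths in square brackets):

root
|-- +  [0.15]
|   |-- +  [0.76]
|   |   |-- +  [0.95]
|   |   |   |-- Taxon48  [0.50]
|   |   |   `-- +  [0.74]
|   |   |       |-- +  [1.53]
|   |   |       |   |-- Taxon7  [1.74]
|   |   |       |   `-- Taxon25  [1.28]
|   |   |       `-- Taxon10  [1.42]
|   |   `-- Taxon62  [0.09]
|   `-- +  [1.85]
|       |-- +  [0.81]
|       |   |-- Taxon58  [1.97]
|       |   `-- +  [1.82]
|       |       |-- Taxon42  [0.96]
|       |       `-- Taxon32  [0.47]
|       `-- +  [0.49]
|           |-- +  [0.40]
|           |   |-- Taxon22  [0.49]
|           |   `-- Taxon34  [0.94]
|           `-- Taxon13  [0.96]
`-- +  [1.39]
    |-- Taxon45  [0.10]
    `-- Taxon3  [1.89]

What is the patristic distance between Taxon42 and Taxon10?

The path runs Taxon42 → … → MRCA → … → Taxon10; the MRCA is the node subtending (((Taxon48,((Taxon7,Taxon25),Taxon10)),Taxon62),((Taxon58,(Taxon42,Taxon32)),((Taxon22,Taxon34),Taxon13))).
Branch lengths along that path: 0.96 + 1.82 + 0.81 + 1.85 + 0.76 + 0.95 + 0.74 + 1.42 = 9.31.

9.31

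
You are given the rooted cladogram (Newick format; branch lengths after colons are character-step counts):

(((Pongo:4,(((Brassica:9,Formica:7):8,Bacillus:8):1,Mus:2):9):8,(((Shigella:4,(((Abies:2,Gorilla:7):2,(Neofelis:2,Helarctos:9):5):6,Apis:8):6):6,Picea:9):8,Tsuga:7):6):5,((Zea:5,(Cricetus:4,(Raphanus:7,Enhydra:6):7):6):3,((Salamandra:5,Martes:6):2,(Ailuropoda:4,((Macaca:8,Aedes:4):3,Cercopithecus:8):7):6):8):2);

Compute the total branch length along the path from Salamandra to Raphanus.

The path runs Salamandra → … → MRCA → … → Raphanus; the MRCA is the node subtending ((Zea,(Cricetus,(Raphanus,Enhydra))),((Salamandra,Martes),(Ailuropoda,((Macaca,Aedes),Cercopithecus)))).
Branch lengths along that path: 5 + 2 + 8 + 3 + 6 + 7 + 7 = 38.

38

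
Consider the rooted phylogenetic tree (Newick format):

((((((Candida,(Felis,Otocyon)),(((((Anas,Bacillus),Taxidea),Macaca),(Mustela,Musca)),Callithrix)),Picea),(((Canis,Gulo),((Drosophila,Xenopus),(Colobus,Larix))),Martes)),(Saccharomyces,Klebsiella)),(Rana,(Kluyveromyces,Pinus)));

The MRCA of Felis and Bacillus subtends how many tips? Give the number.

10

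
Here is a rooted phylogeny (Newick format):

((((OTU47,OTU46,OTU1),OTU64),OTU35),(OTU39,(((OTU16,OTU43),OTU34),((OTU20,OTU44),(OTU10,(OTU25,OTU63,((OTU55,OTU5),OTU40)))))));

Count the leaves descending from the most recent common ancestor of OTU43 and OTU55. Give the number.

11

The MRCA of OTU43 and OTU55 is the node subtending (((OTU16,OTU43),OTU34),((OTU20,OTU44),(OTU10,(OTU25,OTU63,((OTU55,OTU5),OTU40))))).
That clade contains 11 terminal taxa: OTU10, OTU16, OTU20, OTU25, OTU34, OTU40, OTU43, OTU44, OTU5, OTU55, OTU63.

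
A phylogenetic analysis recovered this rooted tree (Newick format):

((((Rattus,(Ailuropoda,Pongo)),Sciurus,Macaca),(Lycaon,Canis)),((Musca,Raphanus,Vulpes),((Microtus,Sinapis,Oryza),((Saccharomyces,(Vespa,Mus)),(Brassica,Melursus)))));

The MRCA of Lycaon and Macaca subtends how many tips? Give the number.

7

The MRCA of Lycaon and Macaca is the node subtending (((Rattus,(Ailuropoda,Pongo)),Sciurus,Macaca),(Lycaon,Canis)).
That clade contains 7 terminal taxa: Ailuropoda, Canis, Lycaon, Macaca, Pongo, Rattus, Sciurus.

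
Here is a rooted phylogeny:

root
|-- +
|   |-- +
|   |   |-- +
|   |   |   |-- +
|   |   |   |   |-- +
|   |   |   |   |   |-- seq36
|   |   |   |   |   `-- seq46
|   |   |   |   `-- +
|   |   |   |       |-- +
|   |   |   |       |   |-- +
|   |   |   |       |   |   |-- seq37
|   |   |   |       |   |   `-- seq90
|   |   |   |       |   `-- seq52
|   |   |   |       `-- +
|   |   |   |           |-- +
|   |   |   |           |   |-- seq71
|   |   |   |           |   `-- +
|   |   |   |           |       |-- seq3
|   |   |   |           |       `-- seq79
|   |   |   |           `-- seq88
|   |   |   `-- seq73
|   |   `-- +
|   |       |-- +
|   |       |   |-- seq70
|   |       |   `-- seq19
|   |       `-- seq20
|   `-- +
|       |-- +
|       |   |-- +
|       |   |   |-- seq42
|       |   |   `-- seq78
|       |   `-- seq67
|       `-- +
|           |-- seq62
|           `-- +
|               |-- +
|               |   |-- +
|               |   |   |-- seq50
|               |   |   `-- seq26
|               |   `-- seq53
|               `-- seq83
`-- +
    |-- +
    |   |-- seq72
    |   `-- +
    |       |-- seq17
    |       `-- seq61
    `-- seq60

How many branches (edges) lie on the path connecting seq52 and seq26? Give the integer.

12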